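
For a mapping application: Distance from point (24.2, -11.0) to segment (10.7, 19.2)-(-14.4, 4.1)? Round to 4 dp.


Project P onto AB: t = 0.1366 (clamped to [0,1])
Closest point on segment: (7.2724, 17.138)
Distance: 32.8373

32.8373


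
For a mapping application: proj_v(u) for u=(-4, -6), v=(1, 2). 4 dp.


u.v = -16, |v| = sqrt(5) = 2.2361
Scalar projection = u.v / |v| = -16 / sqrt(5) = -7.1554

-7.1554


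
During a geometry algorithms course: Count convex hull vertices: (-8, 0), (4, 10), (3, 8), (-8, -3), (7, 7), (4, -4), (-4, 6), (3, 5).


Convex hull vertices (CCW): (-8, -3), (4, -4), (7, 7), (4, 10), (-4, 6), (-8, 0)
Count = 6

6


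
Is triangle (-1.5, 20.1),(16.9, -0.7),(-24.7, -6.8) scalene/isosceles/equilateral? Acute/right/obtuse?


Side lengths squared: AB^2=771.2, BC^2=1767.77, CA^2=1261.85
Sorted: [771.2, 1261.85, 1767.77]
By sides: Scalene, By angles: Acute

Scalene, Acute


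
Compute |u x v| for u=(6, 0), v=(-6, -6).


|u x v| = |6*(-6) - 0*(-6)|
= |(-36) - 0| = 36

36


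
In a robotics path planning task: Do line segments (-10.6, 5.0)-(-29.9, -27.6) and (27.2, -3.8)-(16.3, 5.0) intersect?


Cross products: d1=236.72, d2=761.9, d3=1402.12, d4=876.94
d1*d2 < 0 and d3*d4 < 0? no

No, they don't intersect


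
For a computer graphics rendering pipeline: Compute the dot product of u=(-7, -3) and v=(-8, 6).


u . v = u_x*v_x + u_y*v_y = (-7)*(-8) + (-3)*6
= 56 + (-18) = 38

38


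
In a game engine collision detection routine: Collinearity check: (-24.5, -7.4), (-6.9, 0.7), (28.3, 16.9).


Cross product: ((-6.9)-(-24.5))*(16.9-(-7.4)) - (0.7-(-7.4))*(28.3-(-24.5))
= 0

Yes, collinear


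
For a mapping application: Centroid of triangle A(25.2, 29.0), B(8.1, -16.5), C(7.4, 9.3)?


Centroid = ((x_A+x_B+x_C)/3, (y_A+y_B+y_C)/3)
= ((25.2+8.1+7.4)/3, (29+(-16.5)+9.3)/3)
= (13.5667, 7.2667)

(13.5667, 7.2667)


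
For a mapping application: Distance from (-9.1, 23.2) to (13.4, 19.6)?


dx=22.5, dy=-3.6
d^2 = 22.5^2 + (-3.6)^2 = 519.21
d = sqrt(519.21) = 22.7862

22.7862


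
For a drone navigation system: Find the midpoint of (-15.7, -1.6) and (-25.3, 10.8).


M = (((-15.7)+(-25.3))/2, ((-1.6)+10.8)/2)
= (-20.5, 4.6)

(-20.5, 4.6)


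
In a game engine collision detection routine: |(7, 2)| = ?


|u| = sqrt(7^2 + 2^2) = sqrt(53) = 7.2801

7.2801


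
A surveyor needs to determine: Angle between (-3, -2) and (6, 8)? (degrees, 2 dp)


u.v = -34, |u| = sqrt(13) = 3.6056, |v| = sqrt(100) = 10
cos(theta) = u.v/(|u||v|) = -34/sqrt(1300) = -0.94299
theta = acos(-0.94299) = 160.56 degrees

160.56 degrees


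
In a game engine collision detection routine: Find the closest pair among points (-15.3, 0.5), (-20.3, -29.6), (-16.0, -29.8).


d(P0,P1) = 30.5125, d(P0,P2) = 30.3081, d(P1,P2) = 4.3046
Closest: P1 and P2

Closest pair: (-20.3, -29.6) and (-16.0, -29.8), distance = 4.3046


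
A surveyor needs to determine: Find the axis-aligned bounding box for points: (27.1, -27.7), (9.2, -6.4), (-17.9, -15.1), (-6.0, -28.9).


x range: [-17.9, 27.1]
y range: [-28.9, -6.4]
Bounding box: (-17.9,-28.9) to (27.1,-6.4)

(-17.9,-28.9) to (27.1,-6.4)


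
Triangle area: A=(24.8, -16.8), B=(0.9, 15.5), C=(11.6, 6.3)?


Area = |x_A(y_B-y_C) + x_B(y_C-y_A) + x_C(y_A-y_B)|/2
= |228.16 + 20.79 + (-374.68)|/2
= 125.73/2 = 62.865

62.865


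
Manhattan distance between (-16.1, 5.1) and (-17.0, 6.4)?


|(-16.1)-(-17)| + |5.1-6.4| = 0.9 + 1.3 = 2.2

2.2


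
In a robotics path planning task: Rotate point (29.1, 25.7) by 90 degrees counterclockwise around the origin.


90° CCW: (x,y) -> (-y, x)
(29.1,25.7) -> (-25.7, 29.1)

(-25.7, 29.1)


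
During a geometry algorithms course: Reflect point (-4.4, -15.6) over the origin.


Reflection over origin: (x,y) -> (-x,-y)
(-4.4, -15.6) -> (4.4, 15.6)

(4.4, 15.6)


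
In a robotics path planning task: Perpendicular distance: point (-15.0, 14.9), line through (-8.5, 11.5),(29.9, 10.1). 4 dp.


|cross product| = 121.46
|line direction| = sqrt(1476.52) = 38.4255
Distance = 121.46/sqrt(1476.52) = 3.1609

3.1609


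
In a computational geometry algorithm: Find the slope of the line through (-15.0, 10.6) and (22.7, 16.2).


slope = (y2-y1)/(x2-x1) = (16.2-10.6)/(22.7-(-15)) = 5.6/37.7 = 0.1485

0.1485


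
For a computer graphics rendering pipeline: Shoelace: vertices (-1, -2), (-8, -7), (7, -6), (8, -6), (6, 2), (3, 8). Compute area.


Shoelace sum: ((-1)*(-7) - (-8)*(-2)) + ((-8)*(-6) - 7*(-7)) + (7*(-6) - 8*(-6)) + (8*2 - 6*(-6)) + (6*8 - 3*2) + (3*(-2) - (-1)*8)
= 190
Area = |190|/2 = 95

95


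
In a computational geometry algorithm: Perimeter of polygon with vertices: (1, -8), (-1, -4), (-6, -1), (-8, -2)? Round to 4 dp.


Sides: (1, -8)->(-1, -4): sqrt(20) = 4.472136, (-1, -4)->(-6, -1): sqrt(34) = 5.830952, (-6, -1)->(-8, -2): sqrt(5) = 2.236068, (-8, -2)->(1, -8): sqrt(117) = 10.816654
Sum = 23.35581
Perimeter = 23.3558

23.3558


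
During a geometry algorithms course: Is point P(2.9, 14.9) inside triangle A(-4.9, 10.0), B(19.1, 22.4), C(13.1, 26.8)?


Cross products: AB x AP = 20.88, BC x BP = 116.28, CA x CP = 42.84
All same sign? yes

Yes, inside


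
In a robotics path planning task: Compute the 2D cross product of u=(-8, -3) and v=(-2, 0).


u x v = u_x*v_y - u_y*v_x = (-8)*0 - (-3)*(-2)
= 0 - 6 = -6

-6


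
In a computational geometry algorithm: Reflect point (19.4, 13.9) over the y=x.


Reflection over y=x: (x,y) -> (y,x)
(19.4, 13.9) -> (13.9, 19.4)

(13.9, 19.4)


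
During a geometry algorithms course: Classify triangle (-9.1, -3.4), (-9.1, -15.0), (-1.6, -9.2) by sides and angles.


Side lengths squared: AB^2=134.56, BC^2=89.89, CA^2=89.89
Sorted: [89.89, 89.89, 134.56]
By sides: Isosceles, By angles: Acute

Isosceles, Acute


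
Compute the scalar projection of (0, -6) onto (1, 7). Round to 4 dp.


u.v = -42, |v| = sqrt(50) = 7.0711
Scalar projection = u.v / |v| = -42 / sqrt(50) = -5.9397

-5.9397


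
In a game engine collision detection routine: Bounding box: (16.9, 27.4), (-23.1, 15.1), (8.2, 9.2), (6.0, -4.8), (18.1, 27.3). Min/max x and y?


x range: [-23.1, 18.1]
y range: [-4.8, 27.4]
Bounding box: (-23.1,-4.8) to (18.1,27.4)

(-23.1,-4.8) to (18.1,27.4)


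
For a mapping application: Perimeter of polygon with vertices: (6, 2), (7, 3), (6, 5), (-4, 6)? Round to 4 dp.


Sides: (6, 2)->(7, 3): sqrt(2) = 1.414214, (7, 3)->(6, 5): sqrt(5) = 2.236068, (6, 5)->(-4, 6): sqrt(101) = 10.049876, (-4, 6)->(6, 2): sqrt(116) = 10.77033
Sum = 24.470488
Perimeter = 24.4705

24.4705


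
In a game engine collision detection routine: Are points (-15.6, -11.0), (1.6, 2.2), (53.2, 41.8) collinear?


Cross product: (1.6-(-15.6))*(41.8-(-11)) - (2.2-(-11))*(53.2-(-15.6))
= 0

Yes, collinear


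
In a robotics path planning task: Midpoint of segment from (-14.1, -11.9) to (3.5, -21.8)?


M = (((-14.1)+3.5)/2, ((-11.9)+(-21.8))/2)
= (-5.3, -16.85)

(-5.3, -16.85)


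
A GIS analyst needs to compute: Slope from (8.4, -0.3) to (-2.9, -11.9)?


slope = (y2-y1)/(x2-x1) = ((-11.9)-(-0.3))/((-2.9)-8.4) = (-11.6)/(-11.3) = 1.0265

1.0265


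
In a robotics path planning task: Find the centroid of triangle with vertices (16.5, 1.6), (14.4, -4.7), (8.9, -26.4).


Centroid = ((x_A+x_B+x_C)/3, (y_A+y_B+y_C)/3)
= ((16.5+14.4+8.9)/3, (1.6+(-4.7)+(-26.4))/3)
= (13.2667, -9.8333)

(13.2667, -9.8333)


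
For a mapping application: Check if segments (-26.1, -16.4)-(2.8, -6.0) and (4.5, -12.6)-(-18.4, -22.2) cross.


Cross products: d1=-206.74, d2=-167.46, d3=-208.42, d4=-247.7
d1*d2 < 0 and d3*d4 < 0? no

No, they don't intersect


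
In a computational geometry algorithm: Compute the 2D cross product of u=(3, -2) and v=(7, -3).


u x v = u_x*v_y - u_y*v_x = 3*(-3) - (-2)*7
= (-9) - (-14) = 5

5


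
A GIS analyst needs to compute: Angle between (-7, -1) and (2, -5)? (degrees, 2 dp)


u.v = -9, |u| = sqrt(50) = 7.0711, |v| = sqrt(29) = 5.3852
cos(theta) = u.v/(|u||v|) = -9/sqrt(1450) = -0.236352
theta = acos(-0.236352) = 103.67 degrees

103.67 degrees


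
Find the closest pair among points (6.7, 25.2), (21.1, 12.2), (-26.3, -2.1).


d(P0,P1) = 19.4, d(P0,P2) = 42.8286, d(P1,P2) = 49.5101
Closest: P0 and P1

Closest pair: (6.7, 25.2) and (21.1, 12.2), distance = 19.4


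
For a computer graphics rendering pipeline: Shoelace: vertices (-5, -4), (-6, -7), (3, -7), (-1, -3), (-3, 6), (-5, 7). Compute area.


Shoelace sum: ((-5)*(-7) - (-6)*(-4)) + ((-6)*(-7) - 3*(-7)) + (3*(-3) - (-1)*(-7)) + ((-1)*6 - (-3)*(-3)) + ((-3)*7 - (-5)*6) + ((-5)*(-4) - (-5)*7)
= 107
Area = |107|/2 = 53.5

53.5


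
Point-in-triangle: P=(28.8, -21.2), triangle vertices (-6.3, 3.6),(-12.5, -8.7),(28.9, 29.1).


Cross products: AB x AP = 585.49, BC x BP = -2078.64, CA x CP = 1768.01
All same sign? no

No, outside


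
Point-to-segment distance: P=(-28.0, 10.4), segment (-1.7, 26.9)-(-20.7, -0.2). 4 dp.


Project P onto AB: t = 0.8644 (clamped to [0,1])
Closest point on segment: (-18.1232, 3.4753)
Distance: 12.0624

12.0624


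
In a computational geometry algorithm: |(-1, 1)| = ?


|u| = sqrt((-1)^2 + 1^2) = sqrt(2) = 1.4142

1.4142


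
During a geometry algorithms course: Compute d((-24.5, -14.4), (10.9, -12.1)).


dx=35.4, dy=2.3
d^2 = 35.4^2 + 2.3^2 = 1258.45
d = sqrt(1258.45) = 35.4746

35.4746


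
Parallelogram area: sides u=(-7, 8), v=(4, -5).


|u x v| = |(-7)*(-5) - 8*4|
= |35 - 32| = 3

3


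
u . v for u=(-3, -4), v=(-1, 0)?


u . v = u_x*v_x + u_y*v_y = (-3)*(-1) + (-4)*0
= 3 + 0 = 3

3


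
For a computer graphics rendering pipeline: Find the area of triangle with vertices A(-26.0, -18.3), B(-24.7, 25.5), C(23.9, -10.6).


Area = |x_A(y_B-y_C) + x_B(y_C-y_A) + x_C(y_A-y_B)|/2
= |(-938.6) + (-190.19) + (-1046.82)|/2
= 2175.61/2 = 1087.805

1087.805


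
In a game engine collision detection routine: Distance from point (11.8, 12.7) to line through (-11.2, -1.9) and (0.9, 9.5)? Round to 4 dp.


|cross product| = 85.54
|line direction| = sqrt(276.37) = 16.6244
Distance = 85.54/sqrt(276.37) = 5.1455

5.1455


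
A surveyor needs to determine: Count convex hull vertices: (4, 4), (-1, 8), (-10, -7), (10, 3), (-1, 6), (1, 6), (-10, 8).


Convex hull vertices (CCW): (-10, -7), (10, 3), (-1, 8), (-10, 8)
Count = 4

4


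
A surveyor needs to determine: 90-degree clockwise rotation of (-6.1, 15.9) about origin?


90° CW: (x,y) -> (y, -x)
(-6.1,15.9) -> (15.9, 6.1)

(15.9, 6.1)


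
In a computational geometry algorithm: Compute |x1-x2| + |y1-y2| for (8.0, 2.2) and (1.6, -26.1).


|8-1.6| + |2.2-(-26.1)| = 6.4 + 28.3 = 34.7

34.7


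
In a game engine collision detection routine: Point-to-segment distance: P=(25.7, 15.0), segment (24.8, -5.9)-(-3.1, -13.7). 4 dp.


Project P onto AB: t = 0 (clamped to [0,1])
Closest point on segment: (24.8, -5.9)
Distance: 20.9194

20.9194


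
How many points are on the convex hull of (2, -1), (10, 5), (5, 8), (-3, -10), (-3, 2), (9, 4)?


Convex hull vertices (CCW): (-3, -10), (10, 5), (5, 8), (-3, 2)
Count = 4

4


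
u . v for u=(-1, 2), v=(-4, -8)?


u . v = u_x*v_x + u_y*v_y = (-1)*(-4) + 2*(-8)
= 4 + (-16) = -12

-12


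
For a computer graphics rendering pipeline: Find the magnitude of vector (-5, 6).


|u| = sqrt((-5)^2 + 6^2) = sqrt(61) = 7.8102

7.8102


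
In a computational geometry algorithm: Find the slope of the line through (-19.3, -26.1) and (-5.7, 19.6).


slope = (y2-y1)/(x2-x1) = (19.6-(-26.1))/((-5.7)-(-19.3)) = 45.7/13.6 = 3.3603

3.3603


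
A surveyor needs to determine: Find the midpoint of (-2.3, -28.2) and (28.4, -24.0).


M = (((-2.3)+28.4)/2, ((-28.2)+(-24))/2)
= (13.05, -26.1)

(13.05, -26.1)


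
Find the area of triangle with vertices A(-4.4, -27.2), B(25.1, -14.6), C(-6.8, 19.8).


Area = |x_A(y_B-y_C) + x_B(y_C-y_A) + x_C(y_A-y_B)|/2
= |151.36 + 1179.7 + 85.68|/2
= 1416.74/2 = 708.37

708.37


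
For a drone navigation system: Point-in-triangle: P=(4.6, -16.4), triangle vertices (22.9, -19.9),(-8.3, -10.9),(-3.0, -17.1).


Cross products: AB x AP = 55.5, BC x BP = 50.83, CA x CP = 39.41
All same sign? yes

Yes, inside


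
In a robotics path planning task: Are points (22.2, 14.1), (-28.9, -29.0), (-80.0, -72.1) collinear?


Cross product: ((-28.9)-22.2)*((-72.1)-14.1) - ((-29)-14.1)*((-80)-22.2)
= 0

Yes, collinear


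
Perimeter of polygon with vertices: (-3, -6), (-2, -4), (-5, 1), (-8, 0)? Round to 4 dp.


Sides: (-3, -6)->(-2, -4): sqrt(5) = 2.236068, (-2, -4)->(-5, 1): sqrt(34) = 5.830952, (-5, 1)->(-8, 0): sqrt(10) = 3.162278, (-8, 0)->(-3, -6): sqrt(61) = 7.81025
Sum = 19.039548
Perimeter = 19.0395

19.0395


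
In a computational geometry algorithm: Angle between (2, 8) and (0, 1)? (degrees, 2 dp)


u.v = 8, |u| = sqrt(68) = 8.2462, |v| = sqrt(1) = 1
cos(theta) = u.v/(|u||v|) = 8/sqrt(68) = 0.970143
theta = acos(0.970143) = 14.04 degrees

14.04 degrees


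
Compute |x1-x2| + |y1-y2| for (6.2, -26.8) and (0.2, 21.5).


|6.2-0.2| + |(-26.8)-21.5| = 6 + 48.3 = 54.3

54.3


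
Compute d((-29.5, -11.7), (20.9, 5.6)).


dx=50.4, dy=17.3
d^2 = 50.4^2 + 17.3^2 = 2839.45
d = sqrt(2839.45) = 53.2865

53.2865


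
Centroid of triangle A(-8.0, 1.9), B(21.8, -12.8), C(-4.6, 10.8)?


Centroid = ((x_A+x_B+x_C)/3, (y_A+y_B+y_C)/3)
= (((-8)+21.8+(-4.6))/3, (1.9+(-12.8)+10.8)/3)
= (3.0667, -0.0333)

(3.0667, -0.0333)


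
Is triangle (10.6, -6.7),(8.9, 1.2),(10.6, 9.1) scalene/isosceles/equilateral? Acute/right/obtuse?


Side lengths squared: AB^2=65.3, BC^2=65.3, CA^2=249.64
Sorted: [65.3, 65.3, 249.64]
By sides: Isosceles, By angles: Obtuse

Isosceles, Obtuse


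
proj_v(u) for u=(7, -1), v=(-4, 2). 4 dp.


u.v = -30, |v| = sqrt(20) = 4.4721
Scalar projection = u.v / |v| = -30 / sqrt(20) = -6.7082

-6.7082


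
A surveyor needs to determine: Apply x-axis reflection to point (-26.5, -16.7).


Reflection over x-axis: (x,y) -> (x,-y)
(-26.5, -16.7) -> (-26.5, 16.7)

(-26.5, 16.7)


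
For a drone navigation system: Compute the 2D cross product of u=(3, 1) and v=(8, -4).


u x v = u_x*v_y - u_y*v_x = 3*(-4) - 1*8
= (-12) - 8 = -20

-20


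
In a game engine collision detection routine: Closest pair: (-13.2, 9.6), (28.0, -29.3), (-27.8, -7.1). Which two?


d(P0,P1) = 56.6626, d(P0,P2) = 22.1822, d(P1,P2) = 60.054
Closest: P0 and P2

Closest pair: (-13.2, 9.6) and (-27.8, -7.1), distance = 22.1822


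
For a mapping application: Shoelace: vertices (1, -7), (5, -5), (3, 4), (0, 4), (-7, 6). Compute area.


Shoelace sum: (1*(-5) - 5*(-7)) + (5*4 - 3*(-5)) + (3*4 - 0*4) + (0*6 - (-7)*4) + ((-7)*(-7) - 1*6)
= 148
Area = |148|/2 = 74

74


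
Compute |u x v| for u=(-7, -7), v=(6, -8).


|u x v| = |(-7)*(-8) - (-7)*6|
= |56 - (-42)| = 98

98


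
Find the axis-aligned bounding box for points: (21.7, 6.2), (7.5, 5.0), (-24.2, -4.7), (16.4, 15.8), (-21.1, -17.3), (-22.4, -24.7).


x range: [-24.2, 21.7]
y range: [-24.7, 15.8]
Bounding box: (-24.2,-24.7) to (21.7,15.8)

(-24.2,-24.7) to (21.7,15.8)


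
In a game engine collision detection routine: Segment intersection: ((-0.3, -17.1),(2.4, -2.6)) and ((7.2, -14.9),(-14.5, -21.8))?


Cross products: d1=-4.01, d2=-300.03, d3=-102.81, d4=193.21
d1*d2 < 0 and d3*d4 < 0? no

No, they don't intersect


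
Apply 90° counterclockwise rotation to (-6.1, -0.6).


90° CCW: (x,y) -> (-y, x)
(-6.1,-0.6) -> (0.6, -6.1)

(0.6, -6.1)


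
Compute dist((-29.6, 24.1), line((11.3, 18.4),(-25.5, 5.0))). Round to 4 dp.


|cross product| = 757.82
|line direction| = sqrt(1533.8) = 39.1638
Distance = 757.82/sqrt(1533.8) = 19.35

19.35


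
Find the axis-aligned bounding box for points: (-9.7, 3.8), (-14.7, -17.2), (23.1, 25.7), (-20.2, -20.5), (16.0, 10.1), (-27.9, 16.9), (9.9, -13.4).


x range: [-27.9, 23.1]
y range: [-20.5, 25.7]
Bounding box: (-27.9,-20.5) to (23.1,25.7)

(-27.9,-20.5) to (23.1,25.7)


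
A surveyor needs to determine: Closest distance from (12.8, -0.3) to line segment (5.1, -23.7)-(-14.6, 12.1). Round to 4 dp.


Project P onto AB: t = 0.4109 (clamped to [0,1])
Closest point on segment: (-2.994, -8.9911)
Distance: 18.0274

18.0274


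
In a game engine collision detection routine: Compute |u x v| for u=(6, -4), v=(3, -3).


|u x v| = |6*(-3) - (-4)*3|
= |(-18) - (-12)| = 6

6


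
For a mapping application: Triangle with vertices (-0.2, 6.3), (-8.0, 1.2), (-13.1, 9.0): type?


Side lengths squared: AB^2=86.85, BC^2=86.85, CA^2=173.7
Sorted: [86.85, 86.85, 173.7]
By sides: Isosceles, By angles: Right

Isosceles, Right


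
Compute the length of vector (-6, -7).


|u| = sqrt((-6)^2 + (-7)^2) = sqrt(85) = 9.2195

9.2195


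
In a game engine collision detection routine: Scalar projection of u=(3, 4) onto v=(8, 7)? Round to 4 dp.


u.v = 52, |v| = sqrt(113) = 10.6301
Scalar projection = u.v / |v| = 52 / sqrt(113) = 4.8917

4.8917


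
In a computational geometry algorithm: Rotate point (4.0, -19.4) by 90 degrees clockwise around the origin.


90° CW: (x,y) -> (y, -x)
(4,-19.4) -> (-19.4, -4)

(-19.4, -4)


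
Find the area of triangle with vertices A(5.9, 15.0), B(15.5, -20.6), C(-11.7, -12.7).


Area = |x_A(y_B-y_C) + x_B(y_C-y_A) + x_C(y_A-y_B)|/2
= |(-46.61) + (-429.35) + (-416.52)|/2
= 892.48/2 = 446.24

446.24


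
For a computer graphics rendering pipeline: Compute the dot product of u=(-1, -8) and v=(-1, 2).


u . v = u_x*v_x + u_y*v_y = (-1)*(-1) + (-8)*2
= 1 + (-16) = -15

-15


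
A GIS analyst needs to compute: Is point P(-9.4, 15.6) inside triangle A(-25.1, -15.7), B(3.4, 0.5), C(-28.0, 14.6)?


Cross products: AB x AP = 637.71, BC x BP = -293.66, CA x CP = 566.48
All same sign? no

No, outside


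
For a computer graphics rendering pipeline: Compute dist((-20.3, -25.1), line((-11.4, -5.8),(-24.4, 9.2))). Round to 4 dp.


|cross product| = 384.4
|line direction| = sqrt(394) = 19.8494
Distance = 384.4/sqrt(394) = 19.3658

19.3658


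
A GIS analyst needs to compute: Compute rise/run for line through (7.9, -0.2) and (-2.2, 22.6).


slope = (y2-y1)/(x2-x1) = (22.6-(-0.2))/((-2.2)-7.9) = 22.8/(-10.1) = -2.2574

-2.2574


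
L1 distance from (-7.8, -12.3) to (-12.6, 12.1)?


|(-7.8)-(-12.6)| + |(-12.3)-12.1| = 4.8 + 24.4 = 29.2

29.2


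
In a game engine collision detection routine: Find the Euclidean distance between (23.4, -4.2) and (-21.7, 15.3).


dx=-45.1, dy=19.5
d^2 = (-45.1)^2 + 19.5^2 = 2414.26
d = sqrt(2414.26) = 49.1351

49.1351


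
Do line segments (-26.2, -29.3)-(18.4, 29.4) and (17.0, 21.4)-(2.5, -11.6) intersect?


Cross products: d1=-690.45, d2=-69.8, d3=-274.62, d4=-895.27
d1*d2 < 0 and d3*d4 < 0? no

No, they don't intersect


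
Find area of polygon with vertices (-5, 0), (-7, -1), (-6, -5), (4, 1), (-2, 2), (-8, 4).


Shoelace sum: ((-5)*(-1) - (-7)*0) + ((-7)*(-5) - (-6)*(-1)) + ((-6)*1 - 4*(-5)) + (4*2 - (-2)*1) + ((-2)*4 - (-8)*2) + ((-8)*0 - (-5)*4)
= 86
Area = |86|/2 = 43

43


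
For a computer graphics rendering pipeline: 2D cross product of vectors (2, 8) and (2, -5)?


u x v = u_x*v_y - u_y*v_x = 2*(-5) - 8*2
= (-10) - 16 = -26

-26


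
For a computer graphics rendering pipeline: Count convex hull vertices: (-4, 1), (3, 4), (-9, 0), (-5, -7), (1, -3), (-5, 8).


Convex hull vertices (CCW): (-9, 0), (-5, -7), (1, -3), (3, 4), (-5, 8)
Count = 5

5


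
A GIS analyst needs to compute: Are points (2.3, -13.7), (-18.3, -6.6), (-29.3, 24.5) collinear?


Cross product: ((-18.3)-2.3)*(24.5-(-13.7)) - ((-6.6)-(-13.7))*((-29.3)-2.3)
= -562.56

No, not collinear


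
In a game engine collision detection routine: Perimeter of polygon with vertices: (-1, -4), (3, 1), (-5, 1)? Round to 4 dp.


Sides: (-1, -4)->(3, 1): sqrt(41) = 6.403124, (3, 1)->(-5, 1): sqrt(64) = 8, (-5, 1)->(-1, -4): sqrt(41) = 6.403124
Sum = 20.806248
Perimeter = 20.8062

20.8062


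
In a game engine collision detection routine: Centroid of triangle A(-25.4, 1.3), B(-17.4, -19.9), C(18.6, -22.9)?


Centroid = ((x_A+x_B+x_C)/3, (y_A+y_B+y_C)/3)
= (((-25.4)+(-17.4)+18.6)/3, (1.3+(-19.9)+(-22.9))/3)
= (-8.0667, -13.8333)

(-8.0667, -13.8333)


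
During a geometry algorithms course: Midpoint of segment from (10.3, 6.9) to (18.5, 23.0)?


M = ((10.3+18.5)/2, (6.9+23)/2)
= (14.4, 14.95)

(14.4, 14.95)


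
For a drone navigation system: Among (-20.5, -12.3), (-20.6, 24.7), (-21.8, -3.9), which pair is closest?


d(P0,P1) = 37.0001, d(P0,P2) = 8.5, d(P1,P2) = 28.6252
Closest: P0 and P2

Closest pair: (-20.5, -12.3) and (-21.8, -3.9), distance = 8.5


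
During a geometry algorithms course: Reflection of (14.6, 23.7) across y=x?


Reflection over y=x: (x,y) -> (y,x)
(14.6, 23.7) -> (23.7, 14.6)

(23.7, 14.6)


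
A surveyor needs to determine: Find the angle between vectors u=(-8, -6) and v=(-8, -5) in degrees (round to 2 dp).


u.v = 94, |u| = sqrt(100) = 10, |v| = sqrt(89) = 9.434
cos(theta) = u.v/(|u||v|) = 94/sqrt(8900) = 0.996398
theta = acos(0.996398) = 4.86 degrees

4.86 degrees


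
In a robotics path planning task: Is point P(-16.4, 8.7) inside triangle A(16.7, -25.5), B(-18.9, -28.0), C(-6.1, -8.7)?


Cross products: AB x AP = -1300.27, BC x BP = 421.51, CA x CP = 223.68
All same sign? no

No, outside


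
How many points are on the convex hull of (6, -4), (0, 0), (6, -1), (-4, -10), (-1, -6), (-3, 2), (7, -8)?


Convex hull vertices (CCW): (-4, -10), (7, -8), (6, -1), (-3, 2)
Count = 4

4


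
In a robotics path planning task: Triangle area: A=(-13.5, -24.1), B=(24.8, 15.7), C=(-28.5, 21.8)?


Area = |x_A(y_B-y_C) + x_B(y_C-y_A) + x_C(y_A-y_B)|/2
= |82.35 + 1138.32 + 1134.3|/2
= 2354.97/2 = 1177.485

1177.485


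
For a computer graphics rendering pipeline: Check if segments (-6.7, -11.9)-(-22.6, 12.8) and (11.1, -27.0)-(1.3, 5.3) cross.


Cross products: d1=426.96, d2=698.47, d3=-199.57, d4=-471.08
d1*d2 < 0 and d3*d4 < 0? no

No, they don't intersect


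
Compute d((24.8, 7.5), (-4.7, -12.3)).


dx=-29.5, dy=-19.8
d^2 = (-29.5)^2 + (-19.8)^2 = 1262.29
d = sqrt(1262.29) = 35.5287

35.5287


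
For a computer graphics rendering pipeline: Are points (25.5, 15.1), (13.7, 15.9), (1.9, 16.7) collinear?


Cross product: (13.7-25.5)*(16.7-15.1) - (15.9-15.1)*(1.9-25.5)
= 0

Yes, collinear


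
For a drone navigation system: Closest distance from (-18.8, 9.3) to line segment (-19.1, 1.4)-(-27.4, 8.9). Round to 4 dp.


Project P onto AB: t = 0.4536 (clamped to [0,1])
Closest point on segment: (-22.8646, 4.8018)
Distance: 6.0626

6.0626


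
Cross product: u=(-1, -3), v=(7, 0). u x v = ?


u x v = u_x*v_y - u_y*v_x = (-1)*0 - (-3)*7
= 0 - (-21) = 21

21


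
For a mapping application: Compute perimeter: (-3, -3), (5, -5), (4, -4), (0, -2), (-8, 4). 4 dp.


Sides: (-3, -3)->(5, -5): sqrt(68) = 8.246211, (5, -5)->(4, -4): sqrt(2) = 1.414214, (4, -4)->(0, -2): sqrt(20) = 4.472136, (0, -2)->(-8, 4): sqrt(100) = 10, (-8, 4)->(-3, -3): sqrt(74) = 8.602325
Sum = 32.734886
Perimeter = 32.7349

32.7349


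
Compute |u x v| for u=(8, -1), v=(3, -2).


|u x v| = |8*(-2) - (-1)*3|
= |(-16) - (-3)| = 13

13


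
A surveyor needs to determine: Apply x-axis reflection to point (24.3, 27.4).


Reflection over x-axis: (x,y) -> (x,-y)
(24.3, 27.4) -> (24.3, -27.4)

(24.3, -27.4)


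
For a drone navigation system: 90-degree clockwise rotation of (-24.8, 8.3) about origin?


90° CW: (x,y) -> (y, -x)
(-24.8,8.3) -> (8.3, 24.8)

(8.3, 24.8)


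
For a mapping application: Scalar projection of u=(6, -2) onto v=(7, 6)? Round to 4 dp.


u.v = 30, |v| = sqrt(85) = 9.2195
Scalar projection = u.v / |v| = 30 / sqrt(85) = 3.254

3.254


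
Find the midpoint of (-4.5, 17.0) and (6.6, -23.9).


M = (((-4.5)+6.6)/2, (17+(-23.9))/2)
= (1.05, -3.45)

(1.05, -3.45)


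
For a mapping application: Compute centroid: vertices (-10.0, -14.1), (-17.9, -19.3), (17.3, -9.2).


Centroid = ((x_A+x_B+x_C)/3, (y_A+y_B+y_C)/3)
= (((-10)+(-17.9)+17.3)/3, ((-14.1)+(-19.3)+(-9.2))/3)
= (-3.5333, -14.2)

(-3.5333, -14.2)


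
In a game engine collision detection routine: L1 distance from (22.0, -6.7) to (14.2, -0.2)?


|22-14.2| + |(-6.7)-(-0.2)| = 7.8 + 6.5 = 14.3

14.3


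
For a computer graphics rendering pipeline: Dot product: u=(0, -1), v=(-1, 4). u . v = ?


u . v = u_x*v_x + u_y*v_y = 0*(-1) + (-1)*4
= 0 + (-4) = -4

-4


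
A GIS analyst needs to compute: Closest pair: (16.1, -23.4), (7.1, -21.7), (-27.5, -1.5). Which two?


d(P0,P1) = 9.1591, d(P0,P2) = 48.7911, d(P1,P2) = 40.0649
Closest: P0 and P1

Closest pair: (16.1, -23.4) and (7.1, -21.7), distance = 9.1591


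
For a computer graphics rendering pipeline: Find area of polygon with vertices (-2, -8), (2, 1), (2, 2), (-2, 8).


Shoelace sum: ((-2)*1 - 2*(-8)) + (2*2 - 2*1) + (2*8 - (-2)*2) + ((-2)*(-8) - (-2)*8)
= 68
Area = |68|/2 = 34

34


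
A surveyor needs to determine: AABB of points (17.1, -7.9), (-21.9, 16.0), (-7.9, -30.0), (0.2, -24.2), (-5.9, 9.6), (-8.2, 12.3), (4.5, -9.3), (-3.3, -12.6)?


x range: [-21.9, 17.1]
y range: [-30, 16]
Bounding box: (-21.9,-30) to (17.1,16)

(-21.9,-30) to (17.1,16)


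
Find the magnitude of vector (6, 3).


|u| = sqrt(6^2 + 3^2) = sqrt(45) = 6.7082

6.7082


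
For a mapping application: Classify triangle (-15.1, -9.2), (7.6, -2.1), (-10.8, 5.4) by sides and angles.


Side lengths squared: AB^2=565.7, BC^2=394.81, CA^2=231.65
Sorted: [231.65, 394.81, 565.7]
By sides: Scalene, By angles: Acute

Scalene, Acute


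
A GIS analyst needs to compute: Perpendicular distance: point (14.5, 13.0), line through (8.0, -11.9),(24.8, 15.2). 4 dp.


|cross product| = 242.17
|line direction| = sqrt(1016.65) = 31.8849
Distance = 242.17/sqrt(1016.65) = 7.5951

7.5951


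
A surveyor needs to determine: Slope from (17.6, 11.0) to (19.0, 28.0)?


slope = (y2-y1)/(x2-x1) = (28-11)/(19-17.6) = 17/1.4 = 12.1429

12.1429


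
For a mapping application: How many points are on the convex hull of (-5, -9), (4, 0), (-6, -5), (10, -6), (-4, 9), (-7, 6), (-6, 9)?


Convex hull vertices (CCW): (-7, 6), (-6, -5), (-5, -9), (10, -6), (-4, 9), (-6, 9)
Count = 6

6


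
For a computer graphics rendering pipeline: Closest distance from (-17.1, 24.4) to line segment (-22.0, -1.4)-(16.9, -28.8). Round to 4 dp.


Project P onto AB: t = 0 (clamped to [0,1])
Closest point on segment: (-22, -1.4)
Distance: 26.2612

26.2612


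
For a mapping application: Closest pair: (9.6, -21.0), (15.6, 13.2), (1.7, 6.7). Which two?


d(P0,P1) = 34.7223, d(P0,P2) = 28.8045, d(P1,P2) = 15.3447
Closest: P1 and P2

Closest pair: (15.6, 13.2) and (1.7, 6.7), distance = 15.3447


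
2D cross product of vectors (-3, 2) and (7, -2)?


u x v = u_x*v_y - u_y*v_x = (-3)*(-2) - 2*7
= 6 - 14 = -8

-8


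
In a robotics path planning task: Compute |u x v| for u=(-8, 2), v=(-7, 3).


|u x v| = |(-8)*3 - 2*(-7)|
= |(-24) - (-14)| = 10

10


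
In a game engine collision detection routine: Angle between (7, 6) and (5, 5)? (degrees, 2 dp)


u.v = 65, |u| = sqrt(85) = 9.2195, |v| = sqrt(50) = 7.0711
cos(theta) = u.v/(|u||v|) = 65/sqrt(4250) = 0.997054
theta = acos(0.997054) = 4.4 degrees

4.4 degrees


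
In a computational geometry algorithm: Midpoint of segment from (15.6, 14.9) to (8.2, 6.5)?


M = ((15.6+8.2)/2, (14.9+6.5)/2)
= (11.9, 10.7)

(11.9, 10.7)


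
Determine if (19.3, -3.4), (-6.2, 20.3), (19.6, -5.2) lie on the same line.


Cross product: ((-6.2)-19.3)*((-5.2)-(-3.4)) - (20.3-(-3.4))*(19.6-19.3)
= 38.79

No, not collinear


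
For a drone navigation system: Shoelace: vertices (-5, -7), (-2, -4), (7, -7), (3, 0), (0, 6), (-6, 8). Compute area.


Shoelace sum: ((-5)*(-4) - (-2)*(-7)) + ((-2)*(-7) - 7*(-4)) + (7*0 - 3*(-7)) + (3*6 - 0*0) + (0*8 - (-6)*6) + ((-6)*(-7) - (-5)*8)
= 205
Area = |205|/2 = 102.5

102.5


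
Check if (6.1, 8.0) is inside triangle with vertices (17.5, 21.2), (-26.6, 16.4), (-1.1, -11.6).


Cross products: AB x AP = 527.4, BC x BP = 701.4, CA x CP = 128.4
All same sign? yes

Yes, inside


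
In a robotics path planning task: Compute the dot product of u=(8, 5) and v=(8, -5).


u . v = u_x*v_x + u_y*v_y = 8*8 + 5*(-5)
= 64 + (-25) = 39

39


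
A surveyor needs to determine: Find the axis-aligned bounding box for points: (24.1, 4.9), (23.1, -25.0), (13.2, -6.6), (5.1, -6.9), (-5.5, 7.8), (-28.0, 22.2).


x range: [-28, 24.1]
y range: [-25, 22.2]
Bounding box: (-28,-25) to (24.1,22.2)

(-28,-25) to (24.1,22.2)


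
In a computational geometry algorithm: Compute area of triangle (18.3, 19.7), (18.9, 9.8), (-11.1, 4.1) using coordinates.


Area = |x_A(y_B-y_C) + x_B(y_C-y_A) + x_C(y_A-y_B)|/2
= |104.31 + (-294.84) + (-109.89)|/2
= 300.42/2 = 150.21

150.21


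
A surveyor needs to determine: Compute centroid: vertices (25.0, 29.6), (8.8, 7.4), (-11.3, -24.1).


Centroid = ((x_A+x_B+x_C)/3, (y_A+y_B+y_C)/3)
= ((25+8.8+(-11.3))/3, (29.6+7.4+(-24.1))/3)
= (7.5, 4.3)

(7.5, 4.3)


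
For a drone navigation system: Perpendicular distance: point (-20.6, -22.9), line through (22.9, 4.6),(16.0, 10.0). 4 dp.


|cross product| = 424.65
|line direction| = sqrt(76.77) = 8.7618
Distance = 424.65/sqrt(76.77) = 48.4658

48.4658


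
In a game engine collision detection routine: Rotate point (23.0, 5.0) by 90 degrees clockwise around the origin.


90° CW: (x,y) -> (y, -x)
(23,5) -> (5, -23)

(5, -23)


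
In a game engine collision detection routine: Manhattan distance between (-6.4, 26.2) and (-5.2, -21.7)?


|(-6.4)-(-5.2)| + |26.2-(-21.7)| = 1.2 + 47.9 = 49.1

49.1


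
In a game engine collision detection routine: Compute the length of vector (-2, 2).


|u| = sqrt((-2)^2 + 2^2) = sqrt(8) = 2.8284

2.8284


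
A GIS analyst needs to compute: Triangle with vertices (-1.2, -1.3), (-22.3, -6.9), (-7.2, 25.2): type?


Side lengths squared: AB^2=476.57, BC^2=1258.42, CA^2=738.25
Sorted: [476.57, 738.25, 1258.42]
By sides: Scalene, By angles: Obtuse

Scalene, Obtuse


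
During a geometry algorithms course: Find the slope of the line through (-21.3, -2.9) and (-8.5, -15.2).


slope = (y2-y1)/(x2-x1) = ((-15.2)-(-2.9))/((-8.5)-(-21.3)) = (-12.3)/12.8 = -0.9609

-0.9609


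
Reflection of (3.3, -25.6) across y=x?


Reflection over y=x: (x,y) -> (y,x)
(3.3, -25.6) -> (-25.6, 3.3)

(-25.6, 3.3)


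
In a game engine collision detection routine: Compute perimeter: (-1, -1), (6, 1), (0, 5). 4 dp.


Sides: (-1, -1)->(6, 1): sqrt(53) = 7.28011, (6, 1)->(0, 5): sqrt(52) = 7.211103, (0, 5)->(-1, -1): sqrt(37) = 6.082763
Sum = 20.573976
Perimeter = 20.574

20.574


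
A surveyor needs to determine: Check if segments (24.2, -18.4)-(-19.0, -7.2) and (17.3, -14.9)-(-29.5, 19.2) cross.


Cross products: d1=-71.49, d2=877.47, d3=-73.92, d4=-1022.88
d1*d2 < 0 and d3*d4 < 0? no

No, they don't intersect


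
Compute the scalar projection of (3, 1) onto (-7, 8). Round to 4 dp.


u.v = -13, |v| = sqrt(113) = 10.6301
Scalar projection = u.v / |v| = -13 / sqrt(113) = -1.2229

-1.2229


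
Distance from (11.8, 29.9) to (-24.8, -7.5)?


dx=-36.6, dy=-37.4
d^2 = (-36.6)^2 + (-37.4)^2 = 2738.32
d = sqrt(2738.32) = 52.329

52.329


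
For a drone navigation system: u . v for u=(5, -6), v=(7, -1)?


u . v = u_x*v_x + u_y*v_y = 5*7 + (-6)*(-1)
= 35 + 6 = 41

41


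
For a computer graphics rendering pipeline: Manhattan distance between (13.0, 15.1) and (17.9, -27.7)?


|13-17.9| + |15.1-(-27.7)| = 4.9 + 42.8 = 47.7

47.7


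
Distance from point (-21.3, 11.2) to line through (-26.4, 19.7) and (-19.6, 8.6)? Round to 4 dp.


|cross product| = 1.19
|line direction| = sqrt(169.45) = 13.0173
Distance = 1.19/sqrt(169.45) = 0.0914

0.0914


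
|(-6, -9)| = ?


|u| = sqrt((-6)^2 + (-9)^2) = sqrt(117) = 10.8167

10.8167


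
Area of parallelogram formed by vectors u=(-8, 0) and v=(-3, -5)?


|u x v| = |(-8)*(-5) - 0*(-3)|
= |40 - 0| = 40

40


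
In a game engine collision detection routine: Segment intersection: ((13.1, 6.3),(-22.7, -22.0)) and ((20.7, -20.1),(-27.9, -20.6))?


Cross products: d1=-1286.84, d2=70.64, d3=1160.2, d4=-197.28
d1*d2 < 0 and d3*d4 < 0? yes

Yes, they intersect


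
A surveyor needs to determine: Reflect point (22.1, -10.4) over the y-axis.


Reflection over y-axis: (x,y) -> (-x,y)
(22.1, -10.4) -> (-22.1, -10.4)

(-22.1, -10.4)


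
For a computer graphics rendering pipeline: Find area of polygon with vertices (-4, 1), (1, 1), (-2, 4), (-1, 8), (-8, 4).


Shoelace sum: ((-4)*1 - 1*1) + (1*4 - (-2)*1) + ((-2)*8 - (-1)*4) + ((-1)*4 - (-8)*8) + ((-8)*1 - (-4)*4)
= 57
Area = |57|/2 = 28.5

28.5


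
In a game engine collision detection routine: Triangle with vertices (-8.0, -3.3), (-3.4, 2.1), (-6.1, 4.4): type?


Side lengths squared: AB^2=50.32, BC^2=12.58, CA^2=62.9
Sorted: [12.58, 50.32, 62.9]
By sides: Scalene, By angles: Right

Scalene, Right


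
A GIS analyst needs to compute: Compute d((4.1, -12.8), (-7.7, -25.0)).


dx=-11.8, dy=-12.2
d^2 = (-11.8)^2 + (-12.2)^2 = 288.08
d = sqrt(288.08) = 16.9729

16.9729


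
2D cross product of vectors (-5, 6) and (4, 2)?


u x v = u_x*v_y - u_y*v_x = (-5)*2 - 6*4
= (-10) - 24 = -34

-34


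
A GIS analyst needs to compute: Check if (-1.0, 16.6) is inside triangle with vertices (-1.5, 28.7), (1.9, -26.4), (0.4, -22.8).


Cross products: AB x AP = -13.59, BC x BP = -54.06, CA x CP = -2.76
All same sign? yes

Yes, inside


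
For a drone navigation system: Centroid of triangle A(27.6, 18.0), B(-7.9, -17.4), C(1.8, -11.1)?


Centroid = ((x_A+x_B+x_C)/3, (y_A+y_B+y_C)/3)
= ((27.6+(-7.9)+1.8)/3, (18+(-17.4)+(-11.1))/3)
= (7.1667, -3.5)

(7.1667, -3.5)


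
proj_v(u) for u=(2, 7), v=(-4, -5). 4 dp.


u.v = -43, |v| = sqrt(41) = 6.4031
Scalar projection = u.v / |v| = -43 / sqrt(41) = -6.7155

-6.7155


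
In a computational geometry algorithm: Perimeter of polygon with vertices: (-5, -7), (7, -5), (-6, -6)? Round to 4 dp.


Sides: (-5, -7)->(7, -5): sqrt(148) = 12.165525, (7, -5)->(-6, -6): sqrt(170) = 13.038405, (-6, -6)->(-5, -7): sqrt(2) = 1.414214
Sum = 26.618144
Perimeter = 26.6181

26.6181


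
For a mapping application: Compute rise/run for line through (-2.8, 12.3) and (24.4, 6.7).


slope = (y2-y1)/(x2-x1) = (6.7-12.3)/(24.4-(-2.8)) = (-5.6)/27.2 = -0.2059

-0.2059


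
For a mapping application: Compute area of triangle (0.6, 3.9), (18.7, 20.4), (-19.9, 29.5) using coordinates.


Area = |x_A(y_B-y_C) + x_B(y_C-y_A) + x_C(y_A-y_B)|/2
= |(-5.46) + 478.72 + 328.35|/2
= 801.61/2 = 400.805

400.805


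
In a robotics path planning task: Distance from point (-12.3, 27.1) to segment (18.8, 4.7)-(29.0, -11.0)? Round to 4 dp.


Project P onto AB: t = 0 (clamped to [0,1])
Closest point on segment: (18.8, 4.7)
Distance: 38.3271

38.3271


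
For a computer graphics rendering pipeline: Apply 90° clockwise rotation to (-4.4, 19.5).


90° CW: (x,y) -> (y, -x)
(-4.4,19.5) -> (19.5, 4.4)

(19.5, 4.4)


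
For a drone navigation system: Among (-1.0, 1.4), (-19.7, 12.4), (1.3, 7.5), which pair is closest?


d(P0,P1) = 21.6954, d(P0,P2) = 6.5192, d(P1,P2) = 21.5641
Closest: P0 and P2

Closest pair: (-1.0, 1.4) and (1.3, 7.5), distance = 6.5192


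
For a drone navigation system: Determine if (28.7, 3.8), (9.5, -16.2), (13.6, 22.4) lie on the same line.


Cross product: (9.5-28.7)*(22.4-3.8) - ((-16.2)-3.8)*(13.6-28.7)
= -659.12

No, not collinear


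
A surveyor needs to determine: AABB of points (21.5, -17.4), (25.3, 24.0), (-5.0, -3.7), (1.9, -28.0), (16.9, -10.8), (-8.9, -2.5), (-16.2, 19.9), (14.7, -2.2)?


x range: [-16.2, 25.3]
y range: [-28, 24]
Bounding box: (-16.2,-28) to (25.3,24)

(-16.2,-28) to (25.3,24)


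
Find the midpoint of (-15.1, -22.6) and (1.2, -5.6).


M = (((-15.1)+1.2)/2, ((-22.6)+(-5.6))/2)
= (-6.95, -14.1)

(-6.95, -14.1)


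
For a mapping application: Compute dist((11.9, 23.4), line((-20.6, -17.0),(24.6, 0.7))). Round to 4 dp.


|cross product| = 1250.83
|line direction| = sqrt(2356.33) = 48.542
Distance = 1250.83/sqrt(2356.33) = 25.768

25.768


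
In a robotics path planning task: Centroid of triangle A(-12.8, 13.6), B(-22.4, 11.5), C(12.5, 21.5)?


Centroid = ((x_A+x_B+x_C)/3, (y_A+y_B+y_C)/3)
= (((-12.8)+(-22.4)+12.5)/3, (13.6+11.5+21.5)/3)
= (-7.5667, 15.5333)

(-7.5667, 15.5333)


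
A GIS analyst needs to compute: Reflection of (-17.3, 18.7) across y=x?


Reflection over y=x: (x,y) -> (y,x)
(-17.3, 18.7) -> (18.7, -17.3)

(18.7, -17.3)


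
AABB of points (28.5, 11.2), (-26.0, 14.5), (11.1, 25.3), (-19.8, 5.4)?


x range: [-26, 28.5]
y range: [5.4, 25.3]
Bounding box: (-26,5.4) to (28.5,25.3)

(-26,5.4) to (28.5,25.3)


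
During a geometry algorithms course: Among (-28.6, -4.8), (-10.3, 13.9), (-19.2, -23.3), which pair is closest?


d(P0,P1) = 26.1645, d(P0,P2) = 20.7511, d(P1,P2) = 38.2498
Closest: P0 and P2

Closest pair: (-28.6, -4.8) and (-19.2, -23.3), distance = 20.7511


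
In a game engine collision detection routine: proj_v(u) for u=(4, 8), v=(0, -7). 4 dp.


u.v = -56, |v| = sqrt(49) = 7
Scalar projection = u.v / |v| = -56 / sqrt(49) = -8

-8


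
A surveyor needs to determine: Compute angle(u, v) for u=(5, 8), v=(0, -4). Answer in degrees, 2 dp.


u.v = -32, |u| = sqrt(89) = 9.434, |v| = sqrt(16) = 4
cos(theta) = u.v/(|u||v|) = -32/sqrt(1424) = -0.847998
theta = acos(-0.847998) = 147.99 degrees

147.99 degrees


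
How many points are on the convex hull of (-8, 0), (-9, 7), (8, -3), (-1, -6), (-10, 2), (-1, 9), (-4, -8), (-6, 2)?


Convex hull vertices (CCW): (-10, 2), (-4, -8), (8, -3), (-1, 9), (-9, 7)
Count = 5

5


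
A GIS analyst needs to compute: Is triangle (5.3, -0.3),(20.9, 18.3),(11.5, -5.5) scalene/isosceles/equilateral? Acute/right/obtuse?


Side lengths squared: AB^2=589.32, BC^2=654.8, CA^2=65.48
Sorted: [65.48, 589.32, 654.8]
By sides: Scalene, By angles: Right

Scalene, Right


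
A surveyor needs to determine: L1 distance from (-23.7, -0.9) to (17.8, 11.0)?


|(-23.7)-17.8| + |(-0.9)-11| = 41.5 + 11.9 = 53.4

53.4


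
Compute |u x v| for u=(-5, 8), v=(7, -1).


|u x v| = |(-5)*(-1) - 8*7|
= |5 - 56| = 51

51


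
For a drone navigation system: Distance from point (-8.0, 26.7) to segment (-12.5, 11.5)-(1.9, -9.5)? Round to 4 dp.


Project P onto AB: t = 0 (clamped to [0,1])
Closest point on segment: (-12.5, 11.5)
Distance: 15.8521

15.8521


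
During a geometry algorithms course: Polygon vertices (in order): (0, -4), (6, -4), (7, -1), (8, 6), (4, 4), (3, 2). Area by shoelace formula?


Shoelace sum: (0*(-4) - 6*(-4)) + (6*(-1) - 7*(-4)) + (7*6 - 8*(-1)) + (8*4 - 4*6) + (4*2 - 3*4) + (3*(-4) - 0*2)
= 88
Area = |88|/2 = 44

44


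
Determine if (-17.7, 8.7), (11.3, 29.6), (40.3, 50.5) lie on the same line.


Cross product: (11.3-(-17.7))*(50.5-8.7) - (29.6-8.7)*(40.3-(-17.7))
= 0

Yes, collinear


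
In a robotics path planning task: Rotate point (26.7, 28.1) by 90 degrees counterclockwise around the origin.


90° CCW: (x,y) -> (-y, x)
(26.7,28.1) -> (-28.1, 26.7)

(-28.1, 26.7)


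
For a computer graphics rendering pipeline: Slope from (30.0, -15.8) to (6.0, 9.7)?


slope = (y2-y1)/(x2-x1) = (9.7-(-15.8))/(6-30) = 25.5/(-24) = -1.0625

-1.0625


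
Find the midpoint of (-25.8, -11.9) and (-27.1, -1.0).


M = (((-25.8)+(-27.1))/2, ((-11.9)+(-1))/2)
= (-26.45, -6.45)

(-26.45, -6.45)


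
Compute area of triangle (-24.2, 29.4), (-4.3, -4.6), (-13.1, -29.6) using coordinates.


Area = |x_A(y_B-y_C) + x_B(y_C-y_A) + x_C(y_A-y_B)|/2
= |(-605) + 253.7 + (-445.4)|/2
= 796.7/2 = 398.35

398.35
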